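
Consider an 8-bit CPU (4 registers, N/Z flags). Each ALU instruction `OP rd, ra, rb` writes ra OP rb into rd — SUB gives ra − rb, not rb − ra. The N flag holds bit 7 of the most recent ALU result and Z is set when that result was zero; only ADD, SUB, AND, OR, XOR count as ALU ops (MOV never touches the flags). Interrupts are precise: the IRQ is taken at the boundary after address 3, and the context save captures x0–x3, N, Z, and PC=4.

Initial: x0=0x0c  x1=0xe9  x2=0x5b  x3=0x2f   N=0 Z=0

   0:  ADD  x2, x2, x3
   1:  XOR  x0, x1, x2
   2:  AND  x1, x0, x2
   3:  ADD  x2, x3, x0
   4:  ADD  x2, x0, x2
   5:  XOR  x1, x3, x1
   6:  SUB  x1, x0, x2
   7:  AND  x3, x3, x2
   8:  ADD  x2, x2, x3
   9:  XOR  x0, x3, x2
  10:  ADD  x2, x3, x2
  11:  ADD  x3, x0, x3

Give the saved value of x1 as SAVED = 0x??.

after  0: x0=0x0c x1=0xe9 x2=0x8a x3=0x2f  N=1 Z=0
after  1: x0=0x63 x1=0xe9 x2=0x8a x3=0x2f  N=0 Z=0
after  2: x0=0x63 x1=0x02 x2=0x8a x3=0x2f  N=0 Z=0
after  3: x0=0x63 x1=0x02 x2=0x92 x3=0x2f  N=1 Z=0
-- IRQ taken; context saved, return-PC = 4 --

SAVED = 0x02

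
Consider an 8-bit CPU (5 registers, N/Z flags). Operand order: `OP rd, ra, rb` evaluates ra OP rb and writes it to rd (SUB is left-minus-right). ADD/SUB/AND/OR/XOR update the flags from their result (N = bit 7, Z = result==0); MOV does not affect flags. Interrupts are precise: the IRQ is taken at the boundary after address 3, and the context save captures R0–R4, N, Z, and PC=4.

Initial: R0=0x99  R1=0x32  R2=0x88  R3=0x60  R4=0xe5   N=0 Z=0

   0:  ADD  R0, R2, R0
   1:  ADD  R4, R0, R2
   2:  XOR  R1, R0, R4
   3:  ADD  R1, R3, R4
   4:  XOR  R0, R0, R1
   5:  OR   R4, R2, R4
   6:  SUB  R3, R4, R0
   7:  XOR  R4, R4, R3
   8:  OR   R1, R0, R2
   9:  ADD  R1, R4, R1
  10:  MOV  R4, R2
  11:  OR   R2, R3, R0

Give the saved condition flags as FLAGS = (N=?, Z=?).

FLAGS = (N=0, Z=0)

after  0: R0=0x21 R1=0x32 R2=0x88 R3=0x60 R4=0xe5  N=0 Z=0
after  1: R0=0x21 R1=0x32 R2=0x88 R3=0x60 R4=0xa9  N=1 Z=0
after  2: R0=0x21 R1=0x88 R2=0x88 R3=0x60 R4=0xa9  N=1 Z=0
after  3: R0=0x21 R1=0x09 R2=0x88 R3=0x60 R4=0xa9  N=0 Z=0
-- IRQ taken; context saved, return-PC = 4 --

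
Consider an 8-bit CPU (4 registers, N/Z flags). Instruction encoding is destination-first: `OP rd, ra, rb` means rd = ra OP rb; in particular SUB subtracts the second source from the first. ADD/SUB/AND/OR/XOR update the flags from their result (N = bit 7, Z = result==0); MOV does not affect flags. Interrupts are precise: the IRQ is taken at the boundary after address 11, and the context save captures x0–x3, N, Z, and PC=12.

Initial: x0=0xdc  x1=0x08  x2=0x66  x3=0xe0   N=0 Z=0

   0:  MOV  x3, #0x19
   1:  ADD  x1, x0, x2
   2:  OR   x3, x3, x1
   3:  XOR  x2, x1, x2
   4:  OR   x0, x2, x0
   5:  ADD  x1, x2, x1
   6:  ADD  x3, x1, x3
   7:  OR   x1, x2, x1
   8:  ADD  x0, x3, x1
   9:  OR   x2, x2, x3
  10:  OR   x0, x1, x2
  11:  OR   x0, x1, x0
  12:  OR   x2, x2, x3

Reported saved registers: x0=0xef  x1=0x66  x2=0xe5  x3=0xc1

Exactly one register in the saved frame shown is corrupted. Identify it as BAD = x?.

BAD = x0

after  0: x0=0xdc x1=0x08 x2=0x66 x3=0x19  N=0 Z=0
after  1: x0=0xdc x1=0x42 x2=0x66 x3=0x19  N=0 Z=0
after  2: x0=0xdc x1=0x42 x2=0x66 x3=0x5b  N=0 Z=0
after  3: x0=0xdc x1=0x42 x2=0x24 x3=0x5b  N=0 Z=0
after  4: x0=0xfc x1=0x42 x2=0x24 x3=0x5b  N=1 Z=0
after  5: x0=0xfc x1=0x66 x2=0x24 x3=0x5b  N=0 Z=0
after  6: x0=0xfc x1=0x66 x2=0x24 x3=0xc1  N=1 Z=0
after  7: x0=0xfc x1=0x66 x2=0x24 x3=0xc1  N=0 Z=0
after  8: x0=0x27 x1=0x66 x2=0x24 x3=0xc1  N=0 Z=0
after  9: x0=0x27 x1=0x66 x2=0xe5 x3=0xc1  N=1 Z=0
after 10: x0=0xe7 x1=0x66 x2=0xe5 x3=0xc1  N=1 Z=0
after 11: x0=0xe7 x1=0x66 x2=0xe5 x3=0xc1  N=1 Z=0
-- IRQ taken; context saved, return-PC = 12 --
mismatch: x0: reported 0xef vs actual 0xe7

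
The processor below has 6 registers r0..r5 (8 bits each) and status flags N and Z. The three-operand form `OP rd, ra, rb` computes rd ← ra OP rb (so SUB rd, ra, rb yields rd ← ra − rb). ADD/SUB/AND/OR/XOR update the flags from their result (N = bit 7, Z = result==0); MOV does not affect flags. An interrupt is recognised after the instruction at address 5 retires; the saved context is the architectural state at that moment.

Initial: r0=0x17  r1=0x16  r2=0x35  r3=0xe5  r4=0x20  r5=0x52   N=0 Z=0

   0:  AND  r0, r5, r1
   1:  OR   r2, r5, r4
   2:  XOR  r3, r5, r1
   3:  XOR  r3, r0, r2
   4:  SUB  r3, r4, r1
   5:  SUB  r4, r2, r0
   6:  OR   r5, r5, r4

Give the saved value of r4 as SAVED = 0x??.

after  0: r0=0x12 r1=0x16 r2=0x35 r3=0xe5 r4=0x20 r5=0x52  N=0 Z=0
after  1: r0=0x12 r1=0x16 r2=0x72 r3=0xe5 r4=0x20 r5=0x52  N=0 Z=0
after  2: r0=0x12 r1=0x16 r2=0x72 r3=0x44 r4=0x20 r5=0x52  N=0 Z=0
after  3: r0=0x12 r1=0x16 r2=0x72 r3=0x60 r4=0x20 r5=0x52  N=0 Z=0
after  4: r0=0x12 r1=0x16 r2=0x72 r3=0x0a r4=0x20 r5=0x52  N=0 Z=0
after  5: r0=0x12 r1=0x16 r2=0x72 r3=0x0a r4=0x60 r5=0x52  N=0 Z=0
-- IRQ taken; context saved, return-PC = 6 --

SAVED = 0x60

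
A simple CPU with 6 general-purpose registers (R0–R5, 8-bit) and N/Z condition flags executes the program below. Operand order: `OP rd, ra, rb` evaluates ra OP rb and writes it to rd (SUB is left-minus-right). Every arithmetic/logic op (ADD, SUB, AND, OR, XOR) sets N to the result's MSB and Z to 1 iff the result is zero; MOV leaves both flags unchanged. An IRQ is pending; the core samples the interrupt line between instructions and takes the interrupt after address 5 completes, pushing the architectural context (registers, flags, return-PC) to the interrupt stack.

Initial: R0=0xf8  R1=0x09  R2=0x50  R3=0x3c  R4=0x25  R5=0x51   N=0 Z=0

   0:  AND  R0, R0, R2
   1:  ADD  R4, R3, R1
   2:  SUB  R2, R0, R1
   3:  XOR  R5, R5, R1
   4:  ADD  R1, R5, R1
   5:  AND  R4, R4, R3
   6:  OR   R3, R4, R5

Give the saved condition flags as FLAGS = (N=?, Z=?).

FLAGS = (N=0, Z=0)

after  0: R0=0x50 R1=0x09 R2=0x50 R3=0x3c R4=0x25 R5=0x51  N=0 Z=0
after  1: R0=0x50 R1=0x09 R2=0x50 R3=0x3c R4=0x45 R5=0x51  N=0 Z=0
after  2: R0=0x50 R1=0x09 R2=0x47 R3=0x3c R4=0x45 R5=0x51  N=0 Z=0
after  3: R0=0x50 R1=0x09 R2=0x47 R3=0x3c R4=0x45 R5=0x58  N=0 Z=0
after  4: R0=0x50 R1=0x61 R2=0x47 R3=0x3c R4=0x45 R5=0x58  N=0 Z=0
after  5: R0=0x50 R1=0x61 R2=0x47 R3=0x3c R4=0x04 R5=0x58  N=0 Z=0
-- IRQ taken; context saved, return-PC = 6 --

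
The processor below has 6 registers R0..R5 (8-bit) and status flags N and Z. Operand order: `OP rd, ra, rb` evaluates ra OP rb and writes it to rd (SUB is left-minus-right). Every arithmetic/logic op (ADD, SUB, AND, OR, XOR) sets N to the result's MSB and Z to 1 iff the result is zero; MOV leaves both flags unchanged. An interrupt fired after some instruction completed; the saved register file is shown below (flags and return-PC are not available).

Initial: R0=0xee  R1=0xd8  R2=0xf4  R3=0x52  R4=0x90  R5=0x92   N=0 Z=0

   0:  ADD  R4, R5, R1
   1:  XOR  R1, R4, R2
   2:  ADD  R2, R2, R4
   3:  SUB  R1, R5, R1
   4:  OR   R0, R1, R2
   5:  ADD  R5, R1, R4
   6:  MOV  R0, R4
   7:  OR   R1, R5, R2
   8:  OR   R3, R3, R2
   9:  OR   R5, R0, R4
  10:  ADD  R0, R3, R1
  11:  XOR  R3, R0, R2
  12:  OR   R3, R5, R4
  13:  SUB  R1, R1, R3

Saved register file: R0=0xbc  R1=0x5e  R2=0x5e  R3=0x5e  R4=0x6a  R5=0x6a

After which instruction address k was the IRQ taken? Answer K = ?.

after  0: R0=0xee R1=0xd8 R2=0xf4 R3=0x52 R4=0x6a R5=0x92  N=0 Z=0
after  1: R0=0xee R1=0x9e R2=0xf4 R3=0x52 R4=0x6a R5=0x92  N=1 Z=0
after  2: R0=0xee R1=0x9e R2=0x5e R3=0x52 R4=0x6a R5=0x92  N=0 Z=0
after  3: R0=0xee R1=0xf4 R2=0x5e R3=0x52 R4=0x6a R5=0x92  N=1 Z=0
after  4: R0=0xfe R1=0xf4 R2=0x5e R3=0x52 R4=0x6a R5=0x92  N=1 Z=0
after  5: R0=0xfe R1=0xf4 R2=0x5e R3=0x52 R4=0x6a R5=0x5e  N=0 Z=0
after  6: R0=0x6a R1=0xf4 R2=0x5e R3=0x52 R4=0x6a R5=0x5e  N=0 Z=0
after  7: R0=0x6a R1=0x5e R2=0x5e R3=0x52 R4=0x6a R5=0x5e  N=0 Z=0
after  8: R0=0x6a R1=0x5e R2=0x5e R3=0x5e R4=0x6a R5=0x5e  N=0 Z=0
after  9: R0=0x6a R1=0x5e R2=0x5e R3=0x5e R4=0x6a R5=0x6a  N=0 Z=0
after 10: R0=0xbc R1=0x5e R2=0x5e R3=0x5e R4=0x6a R5=0x6a  N=1 Z=0
-- IRQ taken; context saved, return-PC = 11 --

K = 10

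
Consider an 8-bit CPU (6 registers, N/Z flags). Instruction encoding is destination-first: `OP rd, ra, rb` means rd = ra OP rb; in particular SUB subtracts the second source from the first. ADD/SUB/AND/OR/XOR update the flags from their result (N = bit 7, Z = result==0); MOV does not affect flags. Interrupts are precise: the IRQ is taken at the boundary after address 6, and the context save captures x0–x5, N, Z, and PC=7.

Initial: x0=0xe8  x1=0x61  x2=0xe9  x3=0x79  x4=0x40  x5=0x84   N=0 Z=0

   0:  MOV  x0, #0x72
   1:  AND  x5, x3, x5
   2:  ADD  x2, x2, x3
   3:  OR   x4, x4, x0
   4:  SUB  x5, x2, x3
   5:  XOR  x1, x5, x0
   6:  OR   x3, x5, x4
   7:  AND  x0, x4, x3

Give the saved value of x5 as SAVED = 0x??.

after  0: x0=0x72 x1=0x61 x2=0xe9 x3=0x79 x4=0x40 x5=0x84  N=0 Z=0
after  1: x0=0x72 x1=0x61 x2=0xe9 x3=0x79 x4=0x40 x5=0x00  N=0 Z=1
after  2: x0=0x72 x1=0x61 x2=0x62 x3=0x79 x4=0x40 x5=0x00  N=0 Z=0
after  3: x0=0x72 x1=0x61 x2=0x62 x3=0x79 x4=0x72 x5=0x00  N=0 Z=0
after  4: x0=0x72 x1=0x61 x2=0x62 x3=0x79 x4=0x72 x5=0xe9  N=1 Z=0
after  5: x0=0x72 x1=0x9b x2=0x62 x3=0x79 x4=0x72 x5=0xe9  N=1 Z=0
after  6: x0=0x72 x1=0x9b x2=0x62 x3=0xfb x4=0x72 x5=0xe9  N=1 Z=0
-- IRQ taken; context saved, return-PC = 7 --

SAVED = 0xe9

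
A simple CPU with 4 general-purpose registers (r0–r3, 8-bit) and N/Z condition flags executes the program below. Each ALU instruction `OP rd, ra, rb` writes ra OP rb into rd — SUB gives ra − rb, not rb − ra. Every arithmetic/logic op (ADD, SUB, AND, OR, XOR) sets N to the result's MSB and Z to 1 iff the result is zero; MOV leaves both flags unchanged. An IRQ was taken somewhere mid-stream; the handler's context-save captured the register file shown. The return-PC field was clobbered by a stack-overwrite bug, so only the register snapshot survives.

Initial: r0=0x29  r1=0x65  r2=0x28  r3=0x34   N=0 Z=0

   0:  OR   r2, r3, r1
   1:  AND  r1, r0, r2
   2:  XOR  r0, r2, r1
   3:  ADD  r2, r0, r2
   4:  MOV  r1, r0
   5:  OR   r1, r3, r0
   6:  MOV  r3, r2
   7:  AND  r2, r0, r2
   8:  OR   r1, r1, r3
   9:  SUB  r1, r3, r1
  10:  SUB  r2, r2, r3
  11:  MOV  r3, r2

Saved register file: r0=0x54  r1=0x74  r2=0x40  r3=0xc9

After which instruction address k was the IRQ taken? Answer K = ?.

after  0: r0=0x29 r1=0x65 r2=0x75 r3=0x34  N=0 Z=0
after  1: r0=0x29 r1=0x21 r2=0x75 r3=0x34  N=0 Z=0
after  2: r0=0x54 r1=0x21 r2=0x75 r3=0x34  N=0 Z=0
after  3: r0=0x54 r1=0x21 r2=0xc9 r3=0x34  N=1 Z=0
after  4: r0=0x54 r1=0x54 r2=0xc9 r3=0x34  N=1 Z=0
after  5: r0=0x54 r1=0x74 r2=0xc9 r3=0x34  N=0 Z=0
after  6: r0=0x54 r1=0x74 r2=0xc9 r3=0xc9  N=0 Z=0
after  7: r0=0x54 r1=0x74 r2=0x40 r3=0xc9  N=0 Z=0
-- IRQ taken; context saved, return-PC = 8 --

K = 7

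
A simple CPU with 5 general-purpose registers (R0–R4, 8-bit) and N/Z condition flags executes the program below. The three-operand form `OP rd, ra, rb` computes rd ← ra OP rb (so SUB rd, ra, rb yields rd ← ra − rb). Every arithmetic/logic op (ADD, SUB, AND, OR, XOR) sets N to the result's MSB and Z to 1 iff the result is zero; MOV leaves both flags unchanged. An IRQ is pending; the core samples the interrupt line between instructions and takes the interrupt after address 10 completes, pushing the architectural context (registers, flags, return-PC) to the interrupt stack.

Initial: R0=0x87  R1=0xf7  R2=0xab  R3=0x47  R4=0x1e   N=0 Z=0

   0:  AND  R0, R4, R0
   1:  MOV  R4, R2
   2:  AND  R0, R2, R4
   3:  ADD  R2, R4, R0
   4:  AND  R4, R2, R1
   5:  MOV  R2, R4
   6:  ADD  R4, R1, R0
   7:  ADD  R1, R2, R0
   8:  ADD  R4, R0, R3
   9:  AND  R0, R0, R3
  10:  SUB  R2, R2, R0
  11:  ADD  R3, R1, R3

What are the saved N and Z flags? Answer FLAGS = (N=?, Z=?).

FLAGS = (N=0, Z=0)

after  0: R0=0x06 R1=0xf7 R2=0xab R3=0x47 R4=0x1e  N=0 Z=0
after  1: R0=0x06 R1=0xf7 R2=0xab R3=0x47 R4=0xab  N=0 Z=0
after  2: R0=0xab R1=0xf7 R2=0xab R3=0x47 R4=0xab  N=1 Z=0
after  3: R0=0xab R1=0xf7 R2=0x56 R3=0x47 R4=0xab  N=0 Z=0
after  4: R0=0xab R1=0xf7 R2=0x56 R3=0x47 R4=0x56  N=0 Z=0
after  5: R0=0xab R1=0xf7 R2=0x56 R3=0x47 R4=0x56  N=0 Z=0
after  6: R0=0xab R1=0xf7 R2=0x56 R3=0x47 R4=0xa2  N=1 Z=0
after  7: R0=0xab R1=0x01 R2=0x56 R3=0x47 R4=0xa2  N=0 Z=0
after  8: R0=0xab R1=0x01 R2=0x56 R3=0x47 R4=0xf2  N=1 Z=0
after  9: R0=0x03 R1=0x01 R2=0x56 R3=0x47 R4=0xf2  N=0 Z=0
after 10: R0=0x03 R1=0x01 R2=0x53 R3=0x47 R4=0xf2  N=0 Z=0
-- IRQ taken; context saved, return-PC = 11 --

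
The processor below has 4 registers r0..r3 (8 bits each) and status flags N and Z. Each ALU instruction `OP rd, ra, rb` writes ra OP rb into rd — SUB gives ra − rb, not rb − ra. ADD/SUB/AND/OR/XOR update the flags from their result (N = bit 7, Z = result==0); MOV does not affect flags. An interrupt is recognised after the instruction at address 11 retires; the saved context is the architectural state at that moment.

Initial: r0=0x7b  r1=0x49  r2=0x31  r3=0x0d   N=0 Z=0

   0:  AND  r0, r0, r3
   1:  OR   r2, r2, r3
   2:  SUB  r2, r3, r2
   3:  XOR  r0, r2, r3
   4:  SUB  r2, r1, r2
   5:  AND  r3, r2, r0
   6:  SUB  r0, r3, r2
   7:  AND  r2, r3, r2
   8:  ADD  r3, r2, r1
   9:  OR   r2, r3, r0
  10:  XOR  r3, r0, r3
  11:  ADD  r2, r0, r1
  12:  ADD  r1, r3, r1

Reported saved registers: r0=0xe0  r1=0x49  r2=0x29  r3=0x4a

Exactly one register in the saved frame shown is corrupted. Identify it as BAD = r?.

after  0: r0=0x09 r1=0x49 r2=0x31 r3=0x0d  N=0 Z=0
after  1: r0=0x09 r1=0x49 r2=0x3d r3=0x0d  N=0 Z=0
after  2: r0=0x09 r1=0x49 r2=0xd0 r3=0x0d  N=1 Z=0
after  3: r0=0xdd r1=0x49 r2=0xd0 r3=0x0d  N=1 Z=0
after  4: r0=0xdd r1=0x49 r2=0x79 r3=0x0d  N=0 Z=0
after  5: r0=0xdd r1=0x49 r2=0x79 r3=0x59  N=0 Z=0
after  6: r0=0xe0 r1=0x49 r2=0x79 r3=0x59  N=1 Z=0
after  7: r0=0xe0 r1=0x49 r2=0x59 r3=0x59  N=0 Z=0
after  8: r0=0xe0 r1=0x49 r2=0x59 r3=0xa2  N=1 Z=0
after  9: r0=0xe0 r1=0x49 r2=0xe2 r3=0xa2  N=1 Z=0
after 10: r0=0xe0 r1=0x49 r2=0xe2 r3=0x42  N=0 Z=0
after 11: r0=0xe0 r1=0x49 r2=0x29 r3=0x42  N=0 Z=0
-- IRQ taken; context saved, return-PC = 12 --
mismatch: r3: reported 0x4a vs actual 0x42

BAD = r3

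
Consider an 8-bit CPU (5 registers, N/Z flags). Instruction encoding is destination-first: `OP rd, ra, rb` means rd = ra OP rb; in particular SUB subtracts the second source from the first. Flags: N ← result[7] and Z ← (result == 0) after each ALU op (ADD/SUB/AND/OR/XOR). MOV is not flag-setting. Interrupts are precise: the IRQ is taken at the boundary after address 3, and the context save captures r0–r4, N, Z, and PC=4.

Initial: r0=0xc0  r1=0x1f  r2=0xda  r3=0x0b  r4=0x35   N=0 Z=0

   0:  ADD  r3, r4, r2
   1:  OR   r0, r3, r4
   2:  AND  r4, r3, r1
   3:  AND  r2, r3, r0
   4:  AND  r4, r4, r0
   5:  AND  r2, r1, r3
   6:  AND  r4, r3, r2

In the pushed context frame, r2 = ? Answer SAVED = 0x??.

SAVED = 0x0f

after  0: r0=0xc0 r1=0x1f r2=0xda r3=0x0f r4=0x35  N=0 Z=0
after  1: r0=0x3f r1=0x1f r2=0xda r3=0x0f r4=0x35  N=0 Z=0
after  2: r0=0x3f r1=0x1f r2=0xda r3=0x0f r4=0x0f  N=0 Z=0
after  3: r0=0x3f r1=0x1f r2=0x0f r3=0x0f r4=0x0f  N=0 Z=0
-- IRQ taken; context saved, return-PC = 4 --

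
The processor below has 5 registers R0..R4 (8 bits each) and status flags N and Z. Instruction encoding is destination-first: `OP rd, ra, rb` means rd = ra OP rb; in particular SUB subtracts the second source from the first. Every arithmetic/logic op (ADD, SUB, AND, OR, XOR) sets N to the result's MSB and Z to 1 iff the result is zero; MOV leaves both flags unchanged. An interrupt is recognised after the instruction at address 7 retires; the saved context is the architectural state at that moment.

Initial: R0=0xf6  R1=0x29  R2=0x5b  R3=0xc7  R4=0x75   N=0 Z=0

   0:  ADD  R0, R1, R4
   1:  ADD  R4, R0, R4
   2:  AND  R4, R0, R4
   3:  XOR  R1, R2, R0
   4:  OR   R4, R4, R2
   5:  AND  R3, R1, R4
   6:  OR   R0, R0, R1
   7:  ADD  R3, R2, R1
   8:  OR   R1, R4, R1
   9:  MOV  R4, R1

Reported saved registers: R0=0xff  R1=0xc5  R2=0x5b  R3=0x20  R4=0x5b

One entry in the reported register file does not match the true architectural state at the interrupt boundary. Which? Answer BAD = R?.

BAD = R0

after  0: R0=0x9e R1=0x29 R2=0x5b R3=0xc7 R4=0x75  N=1 Z=0
after  1: R0=0x9e R1=0x29 R2=0x5b R3=0xc7 R4=0x13  N=0 Z=0
after  2: R0=0x9e R1=0x29 R2=0x5b R3=0xc7 R4=0x12  N=0 Z=0
after  3: R0=0x9e R1=0xc5 R2=0x5b R3=0xc7 R4=0x12  N=1 Z=0
after  4: R0=0x9e R1=0xc5 R2=0x5b R3=0xc7 R4=0x5b  N=0 Z=0
after  5: R0=0x9e R1=0xc5 R2=0x5b R3=0x41 R4=0x5b  N=0 Z=0
after  6: R0=0xdf R1=0xc5 R2=0x5b R3=0x41 R4=0x5b  N=1 Z=0
after  7: R0=0xdf R1=0xc5 R2=0x5b R3=0x20 R4=0x5b  N=0 Z=0
-- IRQ taken; context saved, return-PC = 8 --
mismatch: R0: reported 0xff vs actual 0xdf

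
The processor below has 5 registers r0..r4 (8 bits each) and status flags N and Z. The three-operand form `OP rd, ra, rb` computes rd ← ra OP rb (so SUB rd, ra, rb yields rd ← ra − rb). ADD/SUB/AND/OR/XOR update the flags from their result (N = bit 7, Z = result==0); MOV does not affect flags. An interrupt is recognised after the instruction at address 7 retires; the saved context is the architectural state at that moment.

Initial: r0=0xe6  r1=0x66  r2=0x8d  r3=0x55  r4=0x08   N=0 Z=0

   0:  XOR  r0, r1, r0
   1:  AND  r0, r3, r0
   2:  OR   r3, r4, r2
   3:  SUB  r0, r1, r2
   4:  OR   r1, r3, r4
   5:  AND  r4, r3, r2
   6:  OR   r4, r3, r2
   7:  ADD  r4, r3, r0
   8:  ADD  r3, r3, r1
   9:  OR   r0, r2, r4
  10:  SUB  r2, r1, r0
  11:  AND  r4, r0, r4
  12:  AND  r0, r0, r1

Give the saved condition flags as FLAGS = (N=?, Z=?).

after  0: r0=0x80 r1=0x66 r2=0x8d r3=0x55 r4=0x08  N=1 Z=0
after  1: r0=0x00 r1=0x66 r2=0x8d r3=0x55 r4=0x08  N=0 Z=1
after  2: r0=0x00 r1=0x66 r2=0x8d r3=0x8d r4=0x08  N=1 Z=0
after  3: r0=0xd9 r1=0x66 r2=0x8d r3=0x8d r4=0x08  N=1 Z=0
after  4: r0=0xd9 r1=0x8d r2=0x8d r3=0x8d r4=0x08  N=1 Z=0
after  5: r0=0xd9 r1=0x8d r2=0x8d r3=0x8d r4=0x8d  N=1 Z=0
after  6: r0=0xd9 r1=0x8d r2=0x8d r3=0x8d r4=0x8d  N=1 Z=0
after  7: r0=0xd9 r1=0x8d r2=0x8d r3=0x8d r4=0x66  N=0 Z=0
-- IRQ taken; context saved, return-PC = 8 --

FLAGS = (N=0, Z=0)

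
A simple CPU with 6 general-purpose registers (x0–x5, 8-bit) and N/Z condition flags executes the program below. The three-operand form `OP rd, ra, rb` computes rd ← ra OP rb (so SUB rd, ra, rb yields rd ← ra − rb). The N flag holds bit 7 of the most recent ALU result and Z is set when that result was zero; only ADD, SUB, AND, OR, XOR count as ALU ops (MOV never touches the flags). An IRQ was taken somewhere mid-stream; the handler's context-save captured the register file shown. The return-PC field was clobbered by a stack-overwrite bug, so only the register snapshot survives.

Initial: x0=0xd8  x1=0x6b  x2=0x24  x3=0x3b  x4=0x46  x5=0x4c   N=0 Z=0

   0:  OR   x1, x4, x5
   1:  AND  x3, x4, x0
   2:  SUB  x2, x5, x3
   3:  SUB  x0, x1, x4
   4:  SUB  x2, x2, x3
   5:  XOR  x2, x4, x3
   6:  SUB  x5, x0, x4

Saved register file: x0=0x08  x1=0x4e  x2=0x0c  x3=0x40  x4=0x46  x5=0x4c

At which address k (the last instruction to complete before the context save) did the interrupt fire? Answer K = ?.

after  0: x0=0xd8 x1=0x4e x2=0x24 x3=0x3b x4=0x46 x5=0x4c  N=0 Z=0
after  1: x0=0xd8 x1=0x4e x2=0x24 x3=0x40 x4=0x46 x5=0x4c  N=0 Z=0
after  2: x0=0xd8 x1=0x4e x2=0x0c x3=0x40 x4=0x46 x5=0x4c  N=0 Z=0
after  3: x0=0x08 x1=0x4e x2=0x0c x3=0x40 x4=0x46 x5=0x4c  N=0 Z=0
-- IRQ taken; context saved, return-PC = 4 --

K = 3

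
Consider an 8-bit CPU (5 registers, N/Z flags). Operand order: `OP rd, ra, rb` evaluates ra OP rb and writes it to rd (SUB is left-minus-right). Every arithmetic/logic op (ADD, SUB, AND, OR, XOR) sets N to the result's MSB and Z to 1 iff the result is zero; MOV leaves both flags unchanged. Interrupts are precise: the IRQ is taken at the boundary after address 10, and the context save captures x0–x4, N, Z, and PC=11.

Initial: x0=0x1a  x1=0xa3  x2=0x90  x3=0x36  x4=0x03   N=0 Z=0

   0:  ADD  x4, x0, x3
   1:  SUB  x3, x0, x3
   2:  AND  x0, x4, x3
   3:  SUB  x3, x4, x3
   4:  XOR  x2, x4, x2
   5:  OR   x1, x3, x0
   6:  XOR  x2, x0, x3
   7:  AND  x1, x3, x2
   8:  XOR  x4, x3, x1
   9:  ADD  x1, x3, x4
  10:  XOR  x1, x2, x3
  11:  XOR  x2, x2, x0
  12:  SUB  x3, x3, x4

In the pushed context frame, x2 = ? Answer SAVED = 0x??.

SAVED = 0x2c

after  0: x0=0x1a x1=0xa3 x2=0x90 x3=0x36 x4=0x50  N=0 Z=0
after  1: x0=0x1a x1=0xa3 x2=0x90 x3=0xe4 x4=0x50  N=1 Z=0
after  2: x0=0x40 x1=0xa3 x2=0x90 x3=0xe4 x4=0x50  N=0 Z=0
after  3: x0=0x40 x1=0xa3 x2=0x90 x3=0x6c x4=0x50  N=0 Z=0
after  4: x0=0x40 x1=0xa3 x2=0xc0 x3=0x6c x4=0x50  N=1 Z=0
after  5: x0=0x40 x1=0x6c x2=0xc0 x3=0x6c x4=0x50  N=0 Z=0
after  6: x0=0x40 x1=0x6c x2=0x2c x3=0x6c x4=0x50  N=0 Z=0
after  7: x0=0x40 x1=0x2c x2=0x2c x3=0x6c x4=0x50  N=0 Z=0
after  8: x0=0x40 x1=0x2c x2=0x2c x3=0x6c x4=0x40  N=0 Z=0
after  9: x0=0x40 x1=0xac x2=0x2c x3=0x6c x4=0x40  N=1 Z=0
after 10: x0=0x40 x1=0x40 x2=0x2c x3=0x6c x4=0x40  N=0 Z=0
-- IRQ taken; context saved, return-PC = 11 --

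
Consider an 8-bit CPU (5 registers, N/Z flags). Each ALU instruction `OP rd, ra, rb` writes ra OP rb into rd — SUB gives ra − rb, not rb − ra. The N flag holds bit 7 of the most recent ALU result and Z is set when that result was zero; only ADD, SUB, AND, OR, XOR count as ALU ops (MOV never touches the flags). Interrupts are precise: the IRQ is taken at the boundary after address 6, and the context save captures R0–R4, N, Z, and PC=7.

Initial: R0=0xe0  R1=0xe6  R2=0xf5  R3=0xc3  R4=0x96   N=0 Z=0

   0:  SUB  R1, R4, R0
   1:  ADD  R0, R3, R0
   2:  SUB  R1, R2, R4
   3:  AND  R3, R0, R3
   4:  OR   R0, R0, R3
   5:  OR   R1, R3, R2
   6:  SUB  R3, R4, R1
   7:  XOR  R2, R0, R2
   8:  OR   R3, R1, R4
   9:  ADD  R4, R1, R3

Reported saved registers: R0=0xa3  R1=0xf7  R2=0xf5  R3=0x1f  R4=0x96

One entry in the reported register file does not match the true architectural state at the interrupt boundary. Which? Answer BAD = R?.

after  0: R0=0xe0 R1=0xb6 R2=0xf5 R3=0xc3 R4=0x96  N=1 Z=0
after  1: R0=0xa3 R1=0xb6 R2=0xf5 R3=0xc3 R4=0x96  N=1 Z=0
after  2: R0=0xa3 R1=0x5f R2=0xf5 R3=0xc3 R4=0x96  N=0 Z=0
after  3: R0=0xa3 R1=0x5f R2=0xf5 R3=0x83 R4=0x96  N=1 Z=0
after  4: R0=0xa3 R1=0x5f R2=0xf5 R3=0x83 R4=0x96  N=1 Z=0
after  5: R0=0xa3 R1=0xf7 R2=0xf5 R3=0x83 R4=0x96  N=1 Z=0
after  6: R0=0xa3 R1=0xf7 R2=0xf5 R3=0x9f R4=0x96  N=1 Z=0
-- IRQ taken; context saved, return-PC = 7 --
mismatch: R3: reported 0x1f vs actual 0x9f

BAD = R3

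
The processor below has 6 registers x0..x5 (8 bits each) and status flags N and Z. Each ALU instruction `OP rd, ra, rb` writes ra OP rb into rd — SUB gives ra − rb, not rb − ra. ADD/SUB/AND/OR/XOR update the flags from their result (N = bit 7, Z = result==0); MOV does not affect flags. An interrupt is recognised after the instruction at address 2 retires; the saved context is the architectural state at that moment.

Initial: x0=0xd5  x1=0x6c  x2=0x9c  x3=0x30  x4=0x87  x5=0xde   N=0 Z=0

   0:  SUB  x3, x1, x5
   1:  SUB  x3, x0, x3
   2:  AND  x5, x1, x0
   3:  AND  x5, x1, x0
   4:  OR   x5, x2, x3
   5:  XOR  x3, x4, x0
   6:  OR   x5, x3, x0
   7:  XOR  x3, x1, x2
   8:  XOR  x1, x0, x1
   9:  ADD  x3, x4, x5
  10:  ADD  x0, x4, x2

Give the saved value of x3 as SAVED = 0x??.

SAVED = 0x47

after  0: x0=0xd5 x1=0x6c x2=0x9c x3=0x8e x4=0x87 x5=0xde  N=1 Z=0
after  1: x0=0xd5 x1=0x6c x2=0x9c x3=0x47 x4=0x87 x5=0xde  N=0 Z=0
after  2: x0=0xd5 x1=0x6c x2=0x9c x3=0x47 x4=0x87 x5=0x44  N=0 Z=0
-- IRQ taken; context saved, return-PC = 3 --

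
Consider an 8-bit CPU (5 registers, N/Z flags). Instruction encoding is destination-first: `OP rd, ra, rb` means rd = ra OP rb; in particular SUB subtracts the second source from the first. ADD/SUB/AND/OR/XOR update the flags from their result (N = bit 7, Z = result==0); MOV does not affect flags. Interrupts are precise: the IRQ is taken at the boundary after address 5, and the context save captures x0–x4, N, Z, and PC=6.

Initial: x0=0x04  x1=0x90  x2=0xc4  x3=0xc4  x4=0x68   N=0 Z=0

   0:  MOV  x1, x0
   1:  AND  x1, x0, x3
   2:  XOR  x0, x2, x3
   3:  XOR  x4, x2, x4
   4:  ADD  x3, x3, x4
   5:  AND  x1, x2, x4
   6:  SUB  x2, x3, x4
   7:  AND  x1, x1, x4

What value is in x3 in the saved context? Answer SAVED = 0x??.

after  0: x0=0x04 x1=0x04 x2=0xc4 x3=0xc4 x4=0x68  N=0 Z=0
after  1: x0=0x04 x1=0x04 x2=0xc4 x3=0xc4 x4=0x68  N=0 Z=0
after  2: x0=0x00 x1=0x04 x2=0xc4 x3=0xc4 x4=0x68  N=0 Z=1
after  3: x0=0x00 x1=0x04 x2=0xc4 x3=0xc4 x4=0xac  N=1 Z=0
after  4: x0=0x00 x1=0x04 x2=0xc4 x3=0x70 x4=0xac  N=0 Z=0
after  5: x0=0x00 x1=0x84 x2=0xc4 x3=0x70 x4=0xac  N=1 Z=0
-- IRQ taken; context saved, return-PC = 6 --

SAVED = 0x70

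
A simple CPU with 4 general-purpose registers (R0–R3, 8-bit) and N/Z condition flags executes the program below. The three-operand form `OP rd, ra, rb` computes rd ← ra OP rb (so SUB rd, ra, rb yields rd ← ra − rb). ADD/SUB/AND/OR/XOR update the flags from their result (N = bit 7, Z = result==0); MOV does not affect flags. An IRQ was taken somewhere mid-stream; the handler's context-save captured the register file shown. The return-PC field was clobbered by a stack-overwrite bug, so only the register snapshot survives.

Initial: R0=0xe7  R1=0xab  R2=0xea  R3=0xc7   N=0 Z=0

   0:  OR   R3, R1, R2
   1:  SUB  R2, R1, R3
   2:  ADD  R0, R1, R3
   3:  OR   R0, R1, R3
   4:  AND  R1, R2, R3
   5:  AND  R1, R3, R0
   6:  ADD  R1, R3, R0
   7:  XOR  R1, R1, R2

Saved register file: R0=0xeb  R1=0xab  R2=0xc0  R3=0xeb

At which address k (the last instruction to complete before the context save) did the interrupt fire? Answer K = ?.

after  0: R0=0xe7 R1=0xab R2=0xea R3=0xeb  N=1 Z=0
after  1: R0=0xe7 R1=0xab R2=0xc0 R3=0xeb  N=1 Z=0
after  2: R0=0x96 R1=0xab R2=0xc0 R3=0xeb  N=1 Z=0
after  3: R0=0xeb R1=0xab R2=0xc0 R3=0xeb  N=1 Z=0
-- IRQ taken; context saved, return-PC = 4 --

K = 3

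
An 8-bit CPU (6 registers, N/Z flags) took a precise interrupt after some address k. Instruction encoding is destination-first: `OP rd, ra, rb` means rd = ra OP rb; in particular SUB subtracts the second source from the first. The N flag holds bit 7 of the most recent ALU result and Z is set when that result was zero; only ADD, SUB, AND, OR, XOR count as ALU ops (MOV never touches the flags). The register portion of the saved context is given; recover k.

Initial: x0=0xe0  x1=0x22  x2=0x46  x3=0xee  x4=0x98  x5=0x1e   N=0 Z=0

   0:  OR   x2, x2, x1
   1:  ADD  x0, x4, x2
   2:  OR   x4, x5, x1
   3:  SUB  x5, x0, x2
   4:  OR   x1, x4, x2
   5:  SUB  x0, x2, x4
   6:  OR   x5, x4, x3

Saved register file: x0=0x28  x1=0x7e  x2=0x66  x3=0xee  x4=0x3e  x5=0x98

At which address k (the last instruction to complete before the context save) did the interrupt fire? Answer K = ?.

K = 5

after  0: x0=0xe0 x1=0x22 x2=0x66 x3=0xee x4=0x98 x5=0x1e  N=0 Z=0
after  1: x0=0xfe x1=0x22 x2=0x66 x3=0xee x4=0x98 x5=0x1e  N=1 Z=0
after  2: x0=0xfe x1=0x22 x2=0x66 x3=0xee x4=0x3e x5=0x1e  N=0 Z=0
after  3: x0=0xfe x1=0x22 x2=0x66 x3=0xee x4=0x3e x5=0x98  N=1 Z=0
after  4: x0=0xfe x1=0x7e x2=0x66 x3=0xee x4=0x3e x5=0x98  N=0 Z=0
after  5: x0=0x28 x1=0x7e x2=0x66 x3=0xee x4=0x3e x5=0x98  N=0 Z=0
-- IRQ taken; context saved, return-PC = 6 --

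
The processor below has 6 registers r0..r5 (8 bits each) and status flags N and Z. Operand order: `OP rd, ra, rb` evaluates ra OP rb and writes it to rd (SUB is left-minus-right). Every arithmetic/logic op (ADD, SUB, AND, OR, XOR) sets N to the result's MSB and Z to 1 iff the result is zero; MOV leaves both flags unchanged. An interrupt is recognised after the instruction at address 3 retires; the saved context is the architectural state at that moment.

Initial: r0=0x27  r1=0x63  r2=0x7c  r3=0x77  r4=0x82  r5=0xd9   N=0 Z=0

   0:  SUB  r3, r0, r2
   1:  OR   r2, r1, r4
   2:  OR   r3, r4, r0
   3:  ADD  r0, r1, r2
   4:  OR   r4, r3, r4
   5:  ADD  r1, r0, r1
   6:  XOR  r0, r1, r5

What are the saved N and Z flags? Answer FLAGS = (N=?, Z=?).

FLAGS = (N=0, Z=0)

after  0: r0=0x27 r1=0x63 r2=0x7c r3=0xab r4=0x82 r5=0xd9  N=1 Z=0
after  1: r0=0x27 r1=0x63 r2=0xe3 r3=0xab r4=0x82 r5=0xd9  N=1 Z=0
after  2: r0=0x27 r1=0x63 r2=0xe3 r3=0xa7 r4=0x82 r5=0xd9  N=1 Z=0
after  3: r0=0x46 r1=0x63 r2=0xe3 r3=0xa7 r4=0x82 r5=0xd9  N=0 Z=0
-- IRQ taken; context saved, return-PC = 4 --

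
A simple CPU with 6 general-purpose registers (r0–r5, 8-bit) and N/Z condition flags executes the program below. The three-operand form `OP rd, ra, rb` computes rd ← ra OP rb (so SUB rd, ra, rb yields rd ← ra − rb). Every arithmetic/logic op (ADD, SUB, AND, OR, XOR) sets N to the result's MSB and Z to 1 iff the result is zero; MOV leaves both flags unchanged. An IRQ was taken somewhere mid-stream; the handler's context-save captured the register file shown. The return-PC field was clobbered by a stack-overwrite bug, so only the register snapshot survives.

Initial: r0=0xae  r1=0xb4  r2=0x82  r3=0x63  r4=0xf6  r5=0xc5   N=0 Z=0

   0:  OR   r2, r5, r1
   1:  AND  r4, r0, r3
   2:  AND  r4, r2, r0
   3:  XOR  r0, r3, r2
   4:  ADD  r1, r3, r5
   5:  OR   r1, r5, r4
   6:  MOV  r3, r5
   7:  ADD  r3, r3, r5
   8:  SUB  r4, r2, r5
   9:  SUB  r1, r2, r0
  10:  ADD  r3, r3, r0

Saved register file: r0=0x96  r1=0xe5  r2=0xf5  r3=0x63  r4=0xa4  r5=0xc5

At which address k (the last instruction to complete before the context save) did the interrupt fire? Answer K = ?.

after  0: r0=0xae r1=0xb4 r2=0xf5 r3=0x63 r4=0xf6 r5=0xc5  N=1 Z=0
after  1: r0=0xae r1=0xb4 r2=0xf5 r3=0x63 r4=0x22 r5=0xc5  N=0 Z=0
after  2: r0=0xae r1=0xb4 r2=0xf5 r3=0x63 r4=0xa4 r5=0xc5  N=1 Z=0
after  3: r0=0x96 r1=0xb4 r2=0xf5 r3=0x63 r4=0xa4 r5=0xc5  N=1 Z=0
after  4: r0=0x96 r1=0x28 r2=0xf5 r3=0x63 r4=0xa4 r5=0xc5  N=0 Z=0
after  5: r0=0x96 r1=0xe5 r2=0xf5 r3=0x63 r4=0xa4 r5=0xc5  N=1 Z=0
-- IRQ taken; context saved, return-PC = 6 --

K = 5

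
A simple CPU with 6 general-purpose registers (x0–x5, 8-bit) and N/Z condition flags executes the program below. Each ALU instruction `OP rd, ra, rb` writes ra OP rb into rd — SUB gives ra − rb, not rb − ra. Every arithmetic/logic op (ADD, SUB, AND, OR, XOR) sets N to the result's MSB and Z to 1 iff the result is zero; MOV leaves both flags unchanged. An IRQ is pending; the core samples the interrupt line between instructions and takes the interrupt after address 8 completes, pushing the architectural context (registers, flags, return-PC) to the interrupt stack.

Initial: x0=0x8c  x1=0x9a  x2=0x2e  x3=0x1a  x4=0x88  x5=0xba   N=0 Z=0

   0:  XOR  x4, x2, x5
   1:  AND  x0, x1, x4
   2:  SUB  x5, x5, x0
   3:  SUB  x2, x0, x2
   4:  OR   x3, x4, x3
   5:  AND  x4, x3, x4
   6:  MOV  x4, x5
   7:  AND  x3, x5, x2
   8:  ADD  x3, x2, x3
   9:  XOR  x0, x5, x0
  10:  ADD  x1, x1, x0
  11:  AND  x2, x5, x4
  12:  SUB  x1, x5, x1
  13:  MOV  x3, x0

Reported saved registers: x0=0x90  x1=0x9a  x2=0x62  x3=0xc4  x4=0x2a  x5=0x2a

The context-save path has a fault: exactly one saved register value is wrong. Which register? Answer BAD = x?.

after  0: x0=0x8c x1=0x9a x2=0x2e x3=0x1a x4=0x94 x5=0xba  N=1 Z=0
after  1: x0=0x90 x1=0x9a x2=0x2e x3=0x1a x4=0x94 x5=0xba  N=1 Z=0
after  2: x0=0x90 x1=0x9a x2=0x2e x3=0x1a x4=0x94 x5=0x2a  N=0 Z=0
after  3: x0=0x90 x1=0x9a x2=0x62 x3=0x1a x4=0x94 x5=0x2a  N=0 Z=0
after  4: x0=0x90 x1=0x9a x2=0x62 x3=0x9e x4=0x94 x5=0x2a  N=1 Z=0
after  5: x0=0x90 x1=0x9a x2=0x62 x3=0x9e x4=0x94 x5=0x2a  N=1 Z=0
after  6: x0=0x90 x1=0x9a x2=0x62 x3=0x9e x4=0x2a x5=0x2a  N=1 Z=0
after  7: x0=0x90 x1=0x9a x2=0x62 x3=0x22 x4=0x2a x5=0x2a  N=0 Z=0
after  8: x0=0x90 x1=0x9a x2=0x62 x3=0x84 x4=0x2a x5=0x2a  N=1 Z=0
-- IRQ taken; context saved, return-PC = 9 --
mismatch: x3: reported 0xc4 vs actual 0x84

BAD = x3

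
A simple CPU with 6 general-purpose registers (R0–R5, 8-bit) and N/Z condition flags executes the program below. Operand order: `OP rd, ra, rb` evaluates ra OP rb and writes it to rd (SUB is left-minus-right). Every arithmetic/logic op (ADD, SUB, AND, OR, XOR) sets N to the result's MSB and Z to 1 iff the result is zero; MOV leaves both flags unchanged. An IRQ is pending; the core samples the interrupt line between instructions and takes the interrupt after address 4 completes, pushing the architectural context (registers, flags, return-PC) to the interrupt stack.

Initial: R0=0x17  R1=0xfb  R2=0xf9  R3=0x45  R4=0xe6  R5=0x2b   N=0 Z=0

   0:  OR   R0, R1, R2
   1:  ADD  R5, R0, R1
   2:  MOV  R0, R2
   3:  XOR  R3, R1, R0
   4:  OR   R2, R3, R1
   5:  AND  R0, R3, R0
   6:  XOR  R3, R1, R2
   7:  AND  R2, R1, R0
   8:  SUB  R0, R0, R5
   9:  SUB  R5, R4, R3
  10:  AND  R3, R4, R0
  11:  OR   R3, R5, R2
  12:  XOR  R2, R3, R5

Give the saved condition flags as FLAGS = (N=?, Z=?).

after  0: R0=0xfb R1=0xfb R2=0xf9 R3=0x45 R4=0xe6 R5=0x2b  N=1 Z=0
after  1: R0=0xfb R1=0xfb R2=0xf9 R3=0x45 R4=0xe6 R5=0xf6  N=1 Z=0
after  2: R0=0xf9 R1=0xfb R2=0xf9 R3=0x45 R4=0xe6 R5=0xf6  N=1 Z=0
after  3: R0=0xf9 R1=0xfb R2=0xf9 R3=0x02 R4=0xe6 R5=0xf6  N=0 Z=0
after  4: R0=0xf9 R1=0xfb R2=0xfb R3=0x02 R4=0xe6 R5=0xf6  N=1 Z=0
-- IRQ taken; context saved, return-PC = 5 --

FLAGS = (N=1, Z=0)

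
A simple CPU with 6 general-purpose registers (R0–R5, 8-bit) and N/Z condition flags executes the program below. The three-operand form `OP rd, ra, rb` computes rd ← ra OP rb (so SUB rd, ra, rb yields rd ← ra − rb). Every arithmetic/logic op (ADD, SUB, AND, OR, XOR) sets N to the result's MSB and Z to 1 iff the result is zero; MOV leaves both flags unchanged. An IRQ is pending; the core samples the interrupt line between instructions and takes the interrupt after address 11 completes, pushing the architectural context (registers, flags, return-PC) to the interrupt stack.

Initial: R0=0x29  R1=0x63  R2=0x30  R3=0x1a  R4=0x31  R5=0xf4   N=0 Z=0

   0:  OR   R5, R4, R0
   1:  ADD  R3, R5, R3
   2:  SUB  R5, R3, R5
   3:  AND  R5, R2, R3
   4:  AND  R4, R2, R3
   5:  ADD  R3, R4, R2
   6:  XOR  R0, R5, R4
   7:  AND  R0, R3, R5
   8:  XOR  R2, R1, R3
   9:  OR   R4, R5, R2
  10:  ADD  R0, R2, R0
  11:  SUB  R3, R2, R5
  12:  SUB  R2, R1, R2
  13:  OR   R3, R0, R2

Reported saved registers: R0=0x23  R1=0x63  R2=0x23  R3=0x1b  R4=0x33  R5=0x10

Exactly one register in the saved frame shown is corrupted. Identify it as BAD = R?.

after  0: R0=0x29 R1=0x63 R2=0x30 R3=0x1a R4=0x31 R5=0x39  N=0 Z=0
after  1: R0=0x29 R1=0x63 R2=0x30 R3=0x53 R4=0x31 R5=0x39  N=0 Z=0
after  2: R0=0x29 R1=0x63 R2=0x30 R3=0x53 R4=0x31 R5=0x1a  N=0 Z=0
after  3: R0=0x29 R1=0x63 R2=0x30 R3=0x53 R4=0x31 R5=0x10  N=0 Z=0
after  4: R0=0x29 R1=0x63 R2=0x30 R3=0x53 R4=0x10 R5=0x10  N=0 Z=0
after  5: R0=0x29 R1=0x63 R2=0x30 R3=0x40 R4=0x10 R5=0x10  N=0 Z=0
after  6: R0=0x00 R1=0x63 R2=0x30 R3=0x40 R4=0x10 R5=0x10  N=0 Z=1
after  7: R0=0x00 R1=0x63 R2=0x30 R3=0x40 R4=0x10 R5=0x10  N=0 Z=1
after  8: R0=0x00 R1=0x63 R2=0x23 R3=0x40 R4=0x10 R5=0x10  N=0 Z=0
after  9: R0=0x00 R1=0x63 R2=0x23 R3=0x40 R4=0x33 R5=0x10  N=0 Z=0
after 10: R0=0x23 R1=0x63 R2=0x23 R3=0x40 R4=0x33 R5=0x10  N=0 Z=0
after 11: R0=0x23 R1=0x63 R2=0x23 R3=0x13 R4=0x33 R5=0x10  N=0 Z=0
-- IRQ taken; context saved, return-PC = 12 --
mismatch: R3: reported 0x1b vs actual 0x13

BAD = R3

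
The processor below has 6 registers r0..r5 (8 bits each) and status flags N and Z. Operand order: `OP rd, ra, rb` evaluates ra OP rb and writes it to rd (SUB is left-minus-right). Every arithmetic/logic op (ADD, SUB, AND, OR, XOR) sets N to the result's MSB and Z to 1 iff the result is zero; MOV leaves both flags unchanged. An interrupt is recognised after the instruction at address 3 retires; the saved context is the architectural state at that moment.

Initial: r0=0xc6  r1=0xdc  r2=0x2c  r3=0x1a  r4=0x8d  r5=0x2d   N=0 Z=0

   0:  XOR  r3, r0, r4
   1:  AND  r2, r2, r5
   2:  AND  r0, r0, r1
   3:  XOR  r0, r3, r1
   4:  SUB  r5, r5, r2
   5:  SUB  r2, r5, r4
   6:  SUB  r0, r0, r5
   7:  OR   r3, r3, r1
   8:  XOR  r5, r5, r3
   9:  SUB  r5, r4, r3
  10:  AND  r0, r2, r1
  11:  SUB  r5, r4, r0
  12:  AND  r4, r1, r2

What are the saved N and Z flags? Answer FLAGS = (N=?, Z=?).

after  0: r0=0xc6 r1=0xdc r2=0x2c r3=0x4b r4=0x8d r5=0x2d  N=0 Z=0
after  1: r0=0xc6 r1=0xdc r2=0x2c r3=0x4b r4=0x8d r5=0x2d  N=0 Z=0
after  2: r0=0xc4 r1=0xdc r2=0x2c r3=0x4b r4=0x8d r5=0x2d  N=1 Z=0
after  3: r0=0x97 r1=0xdc r2=0x2c r3=0x4b r4=0x8d r5=0x2d  N=1 Z=0
-- IRQ taken; context saved, return-PC = 4 --

FLAGS = (N=1, Z=0)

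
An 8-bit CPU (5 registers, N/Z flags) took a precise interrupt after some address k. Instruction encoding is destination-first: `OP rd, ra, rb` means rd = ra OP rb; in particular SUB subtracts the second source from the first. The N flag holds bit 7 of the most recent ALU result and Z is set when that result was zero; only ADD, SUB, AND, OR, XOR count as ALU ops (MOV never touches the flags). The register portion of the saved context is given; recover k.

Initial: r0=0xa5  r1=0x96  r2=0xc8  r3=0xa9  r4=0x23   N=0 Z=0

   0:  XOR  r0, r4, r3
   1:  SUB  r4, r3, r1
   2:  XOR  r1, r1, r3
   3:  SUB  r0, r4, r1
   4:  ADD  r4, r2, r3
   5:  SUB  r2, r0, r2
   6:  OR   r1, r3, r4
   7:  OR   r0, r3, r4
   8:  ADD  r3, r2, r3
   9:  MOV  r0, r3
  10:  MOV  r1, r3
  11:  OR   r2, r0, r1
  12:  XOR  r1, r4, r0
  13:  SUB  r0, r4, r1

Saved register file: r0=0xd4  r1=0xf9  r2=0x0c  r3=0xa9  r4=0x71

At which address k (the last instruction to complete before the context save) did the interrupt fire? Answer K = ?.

K = 6

after  0: r0=0x8a r1=0x96 r2=0xc8 r3=0xa9 r4=0x23  N=1 Z=0
after  1: r0=0x8a r1=0x96 r2=0xc8 r3=0xa9 r4=0x13  N=0 Z=0
after  2: r0=0x8a r1=0x3f r2=0xc8 r3=0xa9 r4=0x13  N=0 Z=0
after  3: r0=0xd4 r1=0x3f r2=0xc8 r3=0xa9 r4=0x13  N=1 Z=0
after  4: r0=0xd4 r1=0x3f r2=0xc8 r3=0xa9 r4=0x71  N=0 Z=0
after  5: r0=0xd4 r1=0x3f r2=0x0c r3=0xa9 r4=0x71  N=0 Z=0
after  6: r0=0xd4 r1=0xf9 r2=0x0c r3=0xa9 r4=0x71  N=1 Z=0
-- IRQ taken; context saved, return-PC = 7 --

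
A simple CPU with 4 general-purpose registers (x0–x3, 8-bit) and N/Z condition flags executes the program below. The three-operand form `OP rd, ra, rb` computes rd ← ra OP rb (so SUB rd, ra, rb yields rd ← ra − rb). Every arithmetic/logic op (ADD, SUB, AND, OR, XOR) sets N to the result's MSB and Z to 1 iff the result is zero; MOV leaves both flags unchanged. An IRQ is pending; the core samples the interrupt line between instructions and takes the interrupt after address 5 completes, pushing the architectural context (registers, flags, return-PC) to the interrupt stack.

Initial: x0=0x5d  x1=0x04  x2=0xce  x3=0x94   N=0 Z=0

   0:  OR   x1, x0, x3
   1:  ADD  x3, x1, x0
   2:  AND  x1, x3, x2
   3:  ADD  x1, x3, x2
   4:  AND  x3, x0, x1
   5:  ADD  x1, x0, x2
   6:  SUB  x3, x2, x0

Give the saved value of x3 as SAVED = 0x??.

SAVED = 0x08

after  0: x0=0x5d x1=0xdd x2=0xce x3=0x94  N=1 Z=0
after  1: x0=0x5d x1=0xdd x2=0xce x3=0x3a  N=0 Z=0
after  2: x0=0x5d x1=0x0a x2=0xce x3=0x3a  N=0 Z=0
after  3: x0=0x5d x1=0x08 x2=0xce x3=0x3a  N=0 Z=0
after  4: x0=0x5d x1=0x08 x2=0xce x3=0x08  N=0 Z=0
after  5: x0=0x5d x1=0x2b x2=0xce x3=0x08  N=0 Z=0
-- IRQ taken; context saved, return-PC = 6 --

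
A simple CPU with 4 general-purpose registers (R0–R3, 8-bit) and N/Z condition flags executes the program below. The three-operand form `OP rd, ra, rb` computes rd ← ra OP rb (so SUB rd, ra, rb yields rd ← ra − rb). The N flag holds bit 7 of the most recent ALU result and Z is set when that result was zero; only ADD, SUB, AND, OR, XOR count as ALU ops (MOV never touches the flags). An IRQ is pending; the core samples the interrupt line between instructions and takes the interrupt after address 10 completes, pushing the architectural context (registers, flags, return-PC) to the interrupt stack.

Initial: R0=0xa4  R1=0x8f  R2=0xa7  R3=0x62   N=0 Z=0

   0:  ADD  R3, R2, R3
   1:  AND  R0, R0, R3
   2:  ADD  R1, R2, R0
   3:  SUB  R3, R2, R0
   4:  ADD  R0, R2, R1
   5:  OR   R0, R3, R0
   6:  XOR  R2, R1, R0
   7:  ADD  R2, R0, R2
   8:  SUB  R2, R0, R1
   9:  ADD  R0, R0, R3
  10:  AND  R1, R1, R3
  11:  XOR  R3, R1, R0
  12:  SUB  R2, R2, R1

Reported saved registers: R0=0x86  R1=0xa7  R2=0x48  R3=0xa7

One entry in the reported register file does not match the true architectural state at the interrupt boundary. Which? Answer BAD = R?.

BAD = R0

after  0: R0=0xa4 R1=0x8f R2=0xa7 R3=0x09  N=0 Z=0
after  1: R0=0x00 R1=0x8f R2=0xa7 R3=0x09  N=0 Z=1
after  2: R0=0x00 R1=0xa7 R2=0xa7 R3=0x09  N=1 Z=0
after  3: R0=0x00 R1=0xa7 R2=0xa7 R3=0xa7  N=1 Z=0
after  4: R0=0x4e R1=0xa7 R2=0xa7 R3=0xa7  N=0 Z=0
after  5: R0=0xef R1=0xa7 R2=0xa7 R3=0xa7  N=1 Z=0
after  6: R0=0xef R1=0xa7 R2=0x48 R3=0xa7  N=0 Z=0
after  7: R0=0xef R1=0xa7 R2=0x37 R3=0xa7  N=0 Z=0
after  8: R0=0xef R1=0xa7 R2=0x48 R3=0xa7  N=0 Z=0
after  9: R0=0x96 R1=0xa7 R2=0x48 R3=0xa7  N=1 Z=0
after 10: R0=0x96 R1=0xa7 R2=0x48 R3=0xa7  N=1 Z=0
-- IRQ taken; context saved, return-PC = 11 --
mismatch: R0: reported 0x86 vs actual 0x96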